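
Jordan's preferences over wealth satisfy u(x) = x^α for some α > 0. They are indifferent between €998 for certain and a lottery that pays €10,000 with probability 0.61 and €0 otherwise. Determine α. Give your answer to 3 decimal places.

α ≈ 0.214

EU(lottery) = 0.61·10000^α + 0.39·0 = 0.61·10000^α.
Indifference: 998^α = 0.61·10000^α, so (998/10000)^α = 0.61.
α = ln(0.61) / ln(998/10000) = -0.494296/-2.304587 ≈ 0.214.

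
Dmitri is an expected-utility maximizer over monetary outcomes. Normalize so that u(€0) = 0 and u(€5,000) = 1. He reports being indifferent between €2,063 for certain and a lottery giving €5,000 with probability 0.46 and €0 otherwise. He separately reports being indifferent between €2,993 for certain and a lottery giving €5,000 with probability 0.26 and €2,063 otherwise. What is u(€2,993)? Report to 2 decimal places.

0.60

First, u(€2,063) = 0.46·u(€5,000) + 0.54·u(€0) = 0.46.
Then u(€2,993) = 0.26·u(€5,000) + 0.74·u(€2,063) = 0.26·1.00 + 0.74·0.46 = 0.6004.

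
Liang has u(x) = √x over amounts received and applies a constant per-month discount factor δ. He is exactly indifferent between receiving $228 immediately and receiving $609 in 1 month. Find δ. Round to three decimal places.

Indifference means u(228) = δ · u(609), so δ = u(228)/u(609).
Since u(x) = √x, δ = √(228/609) = 0.61187.

δ ≈ 0.612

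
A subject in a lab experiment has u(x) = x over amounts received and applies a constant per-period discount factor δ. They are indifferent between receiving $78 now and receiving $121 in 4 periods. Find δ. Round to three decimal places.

Equating discounted utilities: u(78) = δ^4·u(121) ⇒ δ^4 = u(78)/u(121).
With u(x) = x: δ^4 = 78/121 = 0.64463.
Taking the 4th root: δ = 0.64463^(1/4) ≈ 0.896.

δ ≈ 0.896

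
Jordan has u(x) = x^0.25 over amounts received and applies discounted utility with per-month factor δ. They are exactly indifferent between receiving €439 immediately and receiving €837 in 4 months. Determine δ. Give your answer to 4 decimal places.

Equating discounted utilities: u(439) = δ^4·u(837) ⇒ δ^4 = u(439)/u(837).
Since u(x) = x^0.25, δ^4 = (439/837)^0.25 = 0.52449^0.25 = 0.85101.
Hence δ = (0.85101)^(1/4) = 0.960470.

δ ≈ 0.9605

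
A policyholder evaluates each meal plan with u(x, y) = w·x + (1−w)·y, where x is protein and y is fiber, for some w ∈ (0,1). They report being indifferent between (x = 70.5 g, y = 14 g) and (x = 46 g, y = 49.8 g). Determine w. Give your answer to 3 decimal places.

Indifference: w·70.5 + (1−w)·14 = w·46 + (1−w)·49.8.
w·(70.5−46) = (1−w)·(49.8−14), i.e. w·24.5 = (1−w)·35.8.
So w/(1−w) = 35.8/24.5 = 1.4612, giving w = 35.8/(24.5+35.8) = 0.594.

w = 0.594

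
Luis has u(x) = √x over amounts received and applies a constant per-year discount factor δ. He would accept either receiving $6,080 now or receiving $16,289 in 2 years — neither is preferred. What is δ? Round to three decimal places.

The payoff in 2 years is discounted by δ^2, so u(6080) = δ^2·u(16289) and δ^2 = u(6080)/u(16289).
With u(x) = √x: δ^2 = √6080/√16289 = √(6080/16289) = 0.61095.
So δ = 0.61095^(1/2) ≈ 0.782.

δ ≈ 0.782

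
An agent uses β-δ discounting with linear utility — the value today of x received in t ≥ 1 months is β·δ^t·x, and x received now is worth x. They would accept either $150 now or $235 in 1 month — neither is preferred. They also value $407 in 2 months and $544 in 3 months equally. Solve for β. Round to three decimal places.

β ≈ 0.853

Both payoffs in the second observation are in the future, so β drops out: δ^2·407 = δ^3·544 ⇒ δ = 407/544 = 0.74816.
The first indifference: 150 = β·δ·235, so β = 150/(δ·235) = 150/(0.74816·235) ≈ 0.853.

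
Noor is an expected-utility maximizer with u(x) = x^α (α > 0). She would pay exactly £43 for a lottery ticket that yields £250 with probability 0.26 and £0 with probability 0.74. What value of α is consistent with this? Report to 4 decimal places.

EU(lottery) = 0.26·250^α + 0.74·0 = 0.26·250^α.
Equating: 43^α = 0.26·250^α, i.e. 0.1720^α = 0.26.
α = ln(0.26) / ln(43/250) = -1.3470736/-1.7602608 ≈ 0.7653.

α ≈ 0.7653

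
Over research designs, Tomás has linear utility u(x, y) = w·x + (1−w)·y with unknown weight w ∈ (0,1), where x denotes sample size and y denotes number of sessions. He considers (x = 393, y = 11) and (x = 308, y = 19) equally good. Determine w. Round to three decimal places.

u(393,11) = u(308,19) means w·393 + (1−w)·11 = w·308 + (1−w)·19.
w·(393−308) = (1−w)·(19−11), i.e. w·85 = (1−w)·8.
Hence w = 8/(85+8) = 8/93 = 0.086.

w = 0.086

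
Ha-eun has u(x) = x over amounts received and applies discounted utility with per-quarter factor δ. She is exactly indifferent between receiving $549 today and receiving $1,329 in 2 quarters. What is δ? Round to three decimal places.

Indifference means u(549) = δ^2 · u(1329), so δ^2 = u(549)/u(1329).
With u(x) = x: δ^2 = 549/1329 = 0.41309.
So δ = 0.41309^(1/2) ≈ 0.643.

δ ≈ 0.643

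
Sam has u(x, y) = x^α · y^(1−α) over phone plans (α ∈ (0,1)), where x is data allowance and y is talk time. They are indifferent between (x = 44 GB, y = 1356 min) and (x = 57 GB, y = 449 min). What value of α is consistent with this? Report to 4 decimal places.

α ≈ 0.8102

The Cobb–Douglas utilities coincide, so 44^α·1356^(1−α) = 57^α·449^(1−α).
Rearrange to (44/57)^α = (449/1356)^(1−α) and take logs: α·-0.2588616 = (1−α)·-1.1052716.
With A = -0.2588616 and B = -1.1052716: α·A = (1−α)·B, so α = B/(A+B) = -1.1052716/-1.3641332 ≈ 0.8102.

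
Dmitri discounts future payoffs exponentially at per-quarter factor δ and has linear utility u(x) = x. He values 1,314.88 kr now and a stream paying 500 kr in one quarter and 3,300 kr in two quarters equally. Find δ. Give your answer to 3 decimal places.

δ ≈ 0.560

The stream is worth 500δ + 3300δ² today, so 500δ + 3300δ² = 1314.88.
That is, 3300δ² + 500δ − 1314.88 = 0, a quadratic in δ.
By the quadratic formula (taking the positive root), δ = (−500 + √17606416.00) / 6600 ≈ 0.560.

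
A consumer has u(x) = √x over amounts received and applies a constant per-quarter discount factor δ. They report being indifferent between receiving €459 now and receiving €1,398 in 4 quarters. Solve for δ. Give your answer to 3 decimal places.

Equating discounted utilities: u(459) = δ^4·u(1398) ⇒ δ^4 = u(459)/u(1398).
Since u(x) = √x, δ^4 = √(459/1398) = 0.57300.
So δ = 0.57300^(1/4) ≈ 0.870.

δ ≈ 0.870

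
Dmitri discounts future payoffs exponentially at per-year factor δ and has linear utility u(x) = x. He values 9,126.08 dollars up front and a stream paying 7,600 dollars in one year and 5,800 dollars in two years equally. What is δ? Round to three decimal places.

Equating present values: 9126.08 = 7600δ + 5800δ².
So 5800δ² + 7600δ − 9126.08 = 0.
The positive root is δ = [−7600 + √(7600² + 4·5800·9126.08)] / (2·5800) = (−7600 + 16416.000)/11600 ≈ 0.760.

δ ≈ 0.760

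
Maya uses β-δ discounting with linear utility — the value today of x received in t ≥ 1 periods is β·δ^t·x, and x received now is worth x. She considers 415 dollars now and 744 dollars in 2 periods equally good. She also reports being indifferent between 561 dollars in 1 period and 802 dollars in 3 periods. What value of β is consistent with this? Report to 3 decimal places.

From the later pair, β·δ^1·561 = β·δ^3·802; dividing through, δ^2 = 561/802 = 0.69950, so δ = 0.83636.
The first indifference: 415 = β·δ^2·744, so β = 415/(δ^2·744) = 415/(0.69950·744) ≈ 0.797.

β ≈ 0.797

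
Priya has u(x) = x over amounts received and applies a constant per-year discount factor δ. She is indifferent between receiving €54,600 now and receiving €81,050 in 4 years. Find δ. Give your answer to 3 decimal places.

The payoff in 4 years is discounted by δ^4, so u(54600) = δ^4·u(81050) and δ^4 = u(54600)/u(81050).
With u(x) = x: δ^4 = 54600/81050 = 0.67366.
Hence δ = (0.67366)^(1/4) = 0.90596.

δ ≈ 0.906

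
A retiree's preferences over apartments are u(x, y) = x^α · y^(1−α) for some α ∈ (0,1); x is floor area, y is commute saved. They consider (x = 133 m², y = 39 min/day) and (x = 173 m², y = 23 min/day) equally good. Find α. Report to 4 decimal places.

Indifference: 133^α · 39^(1−α) = 173^α · 23^(1−α).
Rearrange to (133/173)^α = (23/39)^(1−α) and take logs: α·-0.2629425 = (1−α)·-0.5280674.
So α/(1−α) = (-0.5280674)/(-0.2629425) = 2.0082999, and α = 2.0082999/3.0082999 ≈ 0.6676.

α ≈ 0.6676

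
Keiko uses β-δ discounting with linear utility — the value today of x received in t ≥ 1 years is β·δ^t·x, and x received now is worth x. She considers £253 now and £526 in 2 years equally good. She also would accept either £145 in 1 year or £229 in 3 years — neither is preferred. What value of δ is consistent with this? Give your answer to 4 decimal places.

Both payoffs in the second observation are in the future, so β drops out: δ^1·145 = δ^3·229 ⇒ δ^2 = 145/229 = 0.63319, so δ = 0.79573.

δ ≈ 0.7957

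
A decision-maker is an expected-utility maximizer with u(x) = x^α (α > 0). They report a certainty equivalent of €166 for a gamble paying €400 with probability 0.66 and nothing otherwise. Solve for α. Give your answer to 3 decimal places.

α ≈ 0.472

EU(lottery) = 0.66·400^α + 0.34·0 = 0.66·400^α.
Setting u(166) equal to that: 166^α = 0.66·400^α ⇒ (166/400)^α = 0.66.
Taking logs: α·ln(166/400) = ln(0.66), so α = -0.415515 / -0.879477 ≈ 0.472.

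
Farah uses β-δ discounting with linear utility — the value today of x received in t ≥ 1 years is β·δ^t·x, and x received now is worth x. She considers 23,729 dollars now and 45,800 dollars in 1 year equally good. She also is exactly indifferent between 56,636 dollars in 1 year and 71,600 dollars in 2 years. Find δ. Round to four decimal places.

From the later pair, β·δ^1·56636 = β·δ^2·71600; dividing through, δ = 56636/71600 = 0.79101.

δ ≈ 0.7910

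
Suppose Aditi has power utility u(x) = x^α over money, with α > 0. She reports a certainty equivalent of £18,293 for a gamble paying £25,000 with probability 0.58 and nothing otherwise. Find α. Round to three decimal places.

The lottery's expected utility is 0.58·u(25000) + 0.42·u(0) = 0.58·25000^α (since u(0) = 0 for α > 0).
Indifference: 18293^α = 0.58·25000^α, so (18293/25000)^α = 0.58.
Taking logs: α·ln(18293/25000) = ln(0.58), so α = -0.544727 / -0.312357 ≈ 1.744.

α ≈ 1.744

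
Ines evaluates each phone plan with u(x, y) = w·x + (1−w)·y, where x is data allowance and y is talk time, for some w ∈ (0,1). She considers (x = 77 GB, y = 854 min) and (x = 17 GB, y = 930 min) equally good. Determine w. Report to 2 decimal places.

Indifference: w·77 + (1−w)·854 = w·17 + (1−w)·930.
Rearranging, 60·w − 76·(1−w) = 0.
Hence w = 76/(60+76) = 76/136 = 0.56.

w = 0.56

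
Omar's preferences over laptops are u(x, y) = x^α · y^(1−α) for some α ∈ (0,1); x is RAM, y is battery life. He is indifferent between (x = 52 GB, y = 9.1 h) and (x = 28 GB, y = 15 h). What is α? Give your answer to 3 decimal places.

α ≈ 0.447

Indifference: 52^α · 9.1^(1−α) = 28^α · 15^(1−α).
Taking logs: α·ln 52 + (1−α)·ln 9.1 = α·ln 28 + (1−α)·ln 15, i.e. α·0.619039 = (1−α)·0.499776.
With A = 0.619039 and B = 0.499776: α·A = (1−α)·B, so α = B/(A+B) = 0.499776/1.118815 ≈ 0.447.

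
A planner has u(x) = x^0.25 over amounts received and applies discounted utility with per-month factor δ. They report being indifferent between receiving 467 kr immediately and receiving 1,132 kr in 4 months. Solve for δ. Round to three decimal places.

δ ≈ 0.946

Equating discounted utilities: u(467) = δ^4·u(1132) ⇒ δ^4 = u(467)/u(1132).
With u(x) = x^0.25: δ^4 = 467^0.25/1132^0.25 = (467/1132)^0.25 = 0.80143.
Hence δ = (0.80143)^(1/4) = 0.94617.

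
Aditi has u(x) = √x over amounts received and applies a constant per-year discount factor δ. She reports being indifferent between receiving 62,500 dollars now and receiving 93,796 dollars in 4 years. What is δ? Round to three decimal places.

Indifference means u(62500) = δ^4 · u(93796), so δ^4 = u(62500)/u(93796).
With u(x) = √x: δ^4 = √62500/√93796 = √(62500/93796) = 0.81630.
So δ = 0.81630^(1/4) ≈ 0.951.

δ ≈ 0.951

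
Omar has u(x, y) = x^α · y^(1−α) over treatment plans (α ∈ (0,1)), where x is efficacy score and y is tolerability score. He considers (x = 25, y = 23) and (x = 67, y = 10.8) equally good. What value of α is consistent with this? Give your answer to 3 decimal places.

Set the two utilities equal: 25^α·23^(1−α) = 67^α·10.8^(1−α).
(25/67)^α = (10.8/23)^(1−α); take logs: α·ln(25/67) = (1−α)·ln(10.8/23), i.e. α·-0.985817 = (1−α)·-0.755948.
With A = -0.985817 and B = -0.755948: α·A = (1−α)·B, so α = B/(A+B) = -0.755948/-1.741765 ≈ 0.434.

α ≈ 0.434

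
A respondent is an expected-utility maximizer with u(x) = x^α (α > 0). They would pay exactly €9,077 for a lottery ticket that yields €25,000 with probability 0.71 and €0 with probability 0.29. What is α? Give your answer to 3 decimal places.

α ≈ 0.338

Since u(0) = 0, the lottery's EU is 0.71·25000^α.
Setting u(9077) equal to that: 9077^α = 0.71·25000^α ⇒ (9077/25000)^α = 0.71.
Taking logs: α·ln(9077/25000) = ln(0.71), so α = -0.342490 / -1.013132 ≈ 0.338.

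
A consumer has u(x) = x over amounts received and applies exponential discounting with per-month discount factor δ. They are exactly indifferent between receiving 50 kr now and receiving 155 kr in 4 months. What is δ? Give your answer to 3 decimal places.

δ ≈ 0.754

The payoff in 4 months is discounted by δ^4, so u(50) = δ^4·u(155) and δ^4 = u(50)/u(155).
With u(x) = x: δ^4 = 50/155 = 0.32258.
Taking the 4th root: δ = 0.32258^(1/4) ≈ 0.754.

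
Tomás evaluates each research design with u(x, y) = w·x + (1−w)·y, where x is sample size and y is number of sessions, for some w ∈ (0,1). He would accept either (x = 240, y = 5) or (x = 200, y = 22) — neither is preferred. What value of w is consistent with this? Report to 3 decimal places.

w = 0.298

Equating utilities: w·240 + (1−w)·5 = w·200 + (1−w)·22.
Rearranging, 40·w − 17·(1−w) = 0.
The marginal rate of substitution is 17/40, so w = 17/(40+17) = 0.298.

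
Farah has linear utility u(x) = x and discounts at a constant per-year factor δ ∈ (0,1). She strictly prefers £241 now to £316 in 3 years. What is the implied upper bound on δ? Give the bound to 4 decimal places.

δ < 0.9136

Under u(x) = x this choice says 241 > δ^3·316.
Dividing by 316: δ^3 < 0.76266. Both sides are positive, so the cube root keeps the direction.
δ < 0.76266^(1/3) = 0.9136.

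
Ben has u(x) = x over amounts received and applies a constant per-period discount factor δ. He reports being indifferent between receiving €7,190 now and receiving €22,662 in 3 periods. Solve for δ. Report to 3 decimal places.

The payoff in 3 periods is discounted by δ^3, so u(7190) = δ^3·u(22662) and δ^3 = u(7190)/u(22662).
With u(x) = x: δ^3 = 7190/22662 = 0.31727.
So δ = 0.31727^(1/3) ≈ 0.682.

δ ≈ 0.682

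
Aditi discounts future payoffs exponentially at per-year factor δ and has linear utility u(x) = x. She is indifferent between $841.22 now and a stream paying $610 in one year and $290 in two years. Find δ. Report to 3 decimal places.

δ ≈ 0.950

The stream is worth 610δ + 290δ² today, so 610δ + 290δ² = 841.22.
That is, 290δ² + 610δ − 841.22 = 0, a quadratic in δ.
δ = (−610 + √(610² + 4·290·841.22)) / (2·290) = (−610 + √1347915.20) / 580 ≈ 0.950.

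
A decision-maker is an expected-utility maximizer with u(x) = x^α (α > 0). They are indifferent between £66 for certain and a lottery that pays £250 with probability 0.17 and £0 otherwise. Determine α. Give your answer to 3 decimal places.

α ≈ 1.330

EU(lottery) = 0.17·250^α + 0.83·0 = 0.17·250^α.
Setting u(66) equal to that: 66^α = 0.17·250^α ⇒ (66/250)^α = 0.17.
Take logs: α = ln 0.17 / ln(66/250) ≈ 1.33049.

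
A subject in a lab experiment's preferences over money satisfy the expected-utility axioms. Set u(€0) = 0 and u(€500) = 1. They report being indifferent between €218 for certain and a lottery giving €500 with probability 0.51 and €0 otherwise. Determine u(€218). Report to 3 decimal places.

0.510

By the standard-gamble method, u(€218) is just the indifference probability on the best outcome: 0.51.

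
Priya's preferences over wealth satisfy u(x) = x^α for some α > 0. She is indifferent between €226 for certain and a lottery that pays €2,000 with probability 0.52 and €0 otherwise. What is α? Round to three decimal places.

α ≈ 0.300

EU(lottery) = 0.52·2000^α + 0.48·0 = 0.52·2000^α.
Indifference: 226^α = 0.52·2000^α, so (226/2000)^α = 0.52.
Taking logs: α·ln(226/2000) = ln(0.52), so α = -0.653926 / -2.180367 ≈ 0.300.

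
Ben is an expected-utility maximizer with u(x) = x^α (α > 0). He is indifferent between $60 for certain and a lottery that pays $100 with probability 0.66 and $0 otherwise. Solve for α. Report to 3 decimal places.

EU(lottery) = 0.66·100^α + 0.34·0 = 0.66·100^α.
Setting u(60) equal to that: 60^α = 0.66·100^α ⇒ (60/100)^α = 0.66.
Take logs: α = ln 0.66 / ln(60/100) ≈ 0.81342.

α ≈ 0.813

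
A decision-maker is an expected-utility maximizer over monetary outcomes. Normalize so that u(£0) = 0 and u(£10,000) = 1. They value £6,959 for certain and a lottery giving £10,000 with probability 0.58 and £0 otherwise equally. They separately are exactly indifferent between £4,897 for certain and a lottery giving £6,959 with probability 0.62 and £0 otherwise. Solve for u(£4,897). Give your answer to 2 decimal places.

From the first indifference, u(£6,959) = 0.58·u(£10,000) + 0.42·u(£0) = 0.58·1 + 0.42·0 = 0.58.
Then u(£4,897) = 0.62·u(£6,959) + 0.38·u(£0) = 0.62·0.58 + 0.38·0.00 = 0.3596.

0.36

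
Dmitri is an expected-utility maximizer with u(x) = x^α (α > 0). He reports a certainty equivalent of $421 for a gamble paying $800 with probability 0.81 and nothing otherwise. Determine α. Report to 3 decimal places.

Since u(0) = 0, the lottery's EU is 0.81·800^α.
Indifference: 421^α = 0.81·800^α, so (421/800)^α = 0.81.
Taking logs: α·ln(421/800) = ln(0.81), so α = -0.210721 / -0.641979 ≈ 0.328.

α ≈ 0.328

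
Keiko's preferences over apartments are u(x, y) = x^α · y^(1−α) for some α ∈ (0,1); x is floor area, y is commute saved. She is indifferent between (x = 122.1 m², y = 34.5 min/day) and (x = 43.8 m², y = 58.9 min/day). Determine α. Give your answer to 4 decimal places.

α ≈ 0.3429

Set the two utilities equal: 122.1^α·34.5^(1−α) = 43.8^α·58.9^(1−α).
Taking logs: α·ln 122.1 + (1−α)·ln 34.5 = α·ln 43.8 + (1−α)·ln 58.9, i.e. α·1.0252066 = (1−α)·0.5348818.
So α/(1−α) = (0.5348818)/(1.0252066) = 0.5217307, and α = 0.5217307/1.5217307 ≈ 0.3429.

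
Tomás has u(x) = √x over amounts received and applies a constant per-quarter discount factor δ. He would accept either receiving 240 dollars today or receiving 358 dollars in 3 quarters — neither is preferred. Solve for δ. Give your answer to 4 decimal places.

δ ≈ 0.9355

Indifference means u(240) = δ^3 · u(358), so δ^3 = u(240)/u(358).
Since u(x) = √x, δ^3 = √(240/358) = 0.81877.
Hence δ = (0.81877)^(1/3) = 0.935524.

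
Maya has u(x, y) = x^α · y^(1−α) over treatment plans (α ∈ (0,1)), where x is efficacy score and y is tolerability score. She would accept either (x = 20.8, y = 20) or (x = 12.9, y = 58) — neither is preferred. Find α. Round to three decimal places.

Set the two utilities equal: 20.8^α·20^(1−α) = 12.9^α·58^(1−α).
(20.8/12.9)^α = (58/20)^(1−α); take logs: α·ln(20.8/12.9) = (1−α)·ln(58/20), i.e. α·0.477726 = (1−α)·1.064711.
Thus α·(1.542437) = 1.064711, so α = 1.064711/1.542437 ≈ 0.690.

α ≈ 0.690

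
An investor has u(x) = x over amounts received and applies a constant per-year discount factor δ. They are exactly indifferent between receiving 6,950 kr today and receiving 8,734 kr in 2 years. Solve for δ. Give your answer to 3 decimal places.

Indifference means u(6950) = δ^2 · u(8734), so δ^2 = u(6950)/u(8734).
With u(x) = x: δ^2 = 6950/8734 = 0.79574.
So δ = 0.79574^(1/2) ≈ 0.892.

δ ≈ 0.892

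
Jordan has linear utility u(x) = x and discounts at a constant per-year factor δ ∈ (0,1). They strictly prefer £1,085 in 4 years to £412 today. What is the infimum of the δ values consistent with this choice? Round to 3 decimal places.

δ > 0.785

Comparing present values: 412 < δ^4·1085.
So δ^4 > 412/1085 = 0.37972; taking the 4th root of both positive sides preserves the inequality.
δ > (412/1085)^(1/4) ≈ 0.785.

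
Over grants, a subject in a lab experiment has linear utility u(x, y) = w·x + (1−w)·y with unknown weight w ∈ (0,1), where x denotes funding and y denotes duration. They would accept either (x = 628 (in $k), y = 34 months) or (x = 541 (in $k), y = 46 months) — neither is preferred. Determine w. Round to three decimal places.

w = 0.121

u(628,34) = u(541,46) means w·628 + (1−w)·34 = w·541 + (1−w)·46.
Collecting terms: w·87 = (1−w)·12.
The marginal rate of substitution is 12/87, so w = 12/(87+12) = 0.121.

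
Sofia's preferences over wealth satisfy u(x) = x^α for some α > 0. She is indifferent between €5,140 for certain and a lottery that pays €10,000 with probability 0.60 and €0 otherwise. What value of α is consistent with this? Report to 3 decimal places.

Since u(0) = 0, the lottery's EU is 0.60·10000^α.
Equating: 5140^α = 0.60·10000^α, i.e. 0.5140^α = 0.60.
α = ln(0.60) / ln(5140/10000) = -0.510826/-0.665532 ≈ 0.768.

α ≈ 0.768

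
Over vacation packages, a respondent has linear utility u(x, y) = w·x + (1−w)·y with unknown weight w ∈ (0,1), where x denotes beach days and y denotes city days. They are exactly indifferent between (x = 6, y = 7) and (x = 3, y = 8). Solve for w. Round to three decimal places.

w = 0.250

u(6,7) = u(3,8) means w·6 + (1−w)·7 = w·3 + (1−w)·8.
Rearranging, 3·w − 1·(1−w) = 0.
Hence w = 1/(3+1) = 1/4 = 0.250.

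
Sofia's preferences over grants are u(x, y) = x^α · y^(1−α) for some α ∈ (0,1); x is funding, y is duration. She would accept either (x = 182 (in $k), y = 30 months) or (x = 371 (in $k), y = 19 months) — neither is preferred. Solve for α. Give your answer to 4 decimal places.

α ≈ 0.3907

Indifference: 182^α · 30^(1−α) = 371^α · 19^(1−α).
Rearrange to (182/371)^α = (19/30)^(1−α) and take logs: α·-0.7121954 = (1−α)·-0.4567584.
So α/(1−α) = (-0.4567584)/(-0.7121954) = 0.6413386, and α = 0.6413386/1.6413386 ≈ 0.3907.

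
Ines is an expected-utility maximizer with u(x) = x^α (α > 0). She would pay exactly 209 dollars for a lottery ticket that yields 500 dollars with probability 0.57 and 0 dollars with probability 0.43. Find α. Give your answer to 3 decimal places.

α ≈ 0.644

Since u(0) = 0, the lottery's EU is 0.57·500^α.
Equating: 209^α = 0.57·500^α, i.e. 0.4180^α = 0.57.
Taking logs: α·ln(209/500) = ln(0.57), so α = -0.562119 / -0.872274 ≈ 0.644.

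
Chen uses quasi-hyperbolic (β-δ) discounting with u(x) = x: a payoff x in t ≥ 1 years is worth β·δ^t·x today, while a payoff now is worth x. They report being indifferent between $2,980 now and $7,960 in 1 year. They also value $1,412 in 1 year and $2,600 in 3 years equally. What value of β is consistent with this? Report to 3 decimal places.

β ≈ 0.508

Both payoffs in the second observation are in the future, so β drops out: δ^1·1412 = δ^3·2600 ⇒ δ^2 = 1412/2600 = 0.54308, so δ = 0.73694.
The first indifference: 2980 = β·δ·7960, so β = 2980/(δ·7960) = 2980/(0.73694·7960) ≈ 0.508.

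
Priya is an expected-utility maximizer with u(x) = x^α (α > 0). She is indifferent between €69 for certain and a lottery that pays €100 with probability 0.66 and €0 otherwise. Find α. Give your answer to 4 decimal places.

α ≈ 1.1198

EU(lottery) = 0.66·100^α + 0.34·0 = 0.66·100^α.
Setting u(69) equal to that: 69^α = 0.66·100^α ⇒ (69/100)^α = 0.66.
Take logs: α = ln 0.66 / ln(69/100) ≈ 1.119796.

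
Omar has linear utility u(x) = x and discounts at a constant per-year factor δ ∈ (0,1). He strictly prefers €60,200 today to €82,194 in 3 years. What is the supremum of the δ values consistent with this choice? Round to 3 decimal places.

δ < 0.901

The preference means 60200 > δ^3·82194.
So δ^3 < 60200/82194 = 0.73241; taking the cube root of both positive sides preserves the inequality.
δ < (60200/82194)^(1/3) ≈ 0.901.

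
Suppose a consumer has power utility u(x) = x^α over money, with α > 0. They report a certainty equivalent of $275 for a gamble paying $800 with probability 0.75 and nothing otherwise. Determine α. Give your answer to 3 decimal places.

α ≈ 0.269

EU(lottery) = 0.75·800^α + 0.25·0 = 0.75·800^α.
Setting u(275) equal to that: 275^α = 0.75·800^α ⇒ (275/800)^α = 0.75.
α = ln(0.75) / ln(275/800) = -0.287682/-1.067841 ≈ 0.269.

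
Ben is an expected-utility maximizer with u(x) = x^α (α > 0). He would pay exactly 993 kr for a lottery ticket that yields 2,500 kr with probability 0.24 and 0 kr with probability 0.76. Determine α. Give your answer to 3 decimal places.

α ≈ 1.546

Since u(0) = 0, the lottery's EU is 0.24·2500^α.
Setting u(993) equal to that: 993^α = 0.24·2500^α ⇒ (993/2500)^α = 0.24.
Take logs: α = ln 0.24 / ln(993/2500) ≈ 1.54564.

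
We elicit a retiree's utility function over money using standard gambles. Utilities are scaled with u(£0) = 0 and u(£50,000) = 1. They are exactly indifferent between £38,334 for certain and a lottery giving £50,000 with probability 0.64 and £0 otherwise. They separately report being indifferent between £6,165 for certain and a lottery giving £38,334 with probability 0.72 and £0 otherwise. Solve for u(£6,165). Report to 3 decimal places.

0.461

First, u(£38,334) = 0.64·u(£50,000) + 0.36·u(£0) = 0.64.
Chaining: u(£6,165) = 0.72·0.64 + 0.28·0.00 = 0.4608.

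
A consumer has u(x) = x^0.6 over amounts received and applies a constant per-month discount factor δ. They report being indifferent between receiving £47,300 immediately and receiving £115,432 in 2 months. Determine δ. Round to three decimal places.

Equating discounted utilities: u(47300) = δ^2·u(115432) ⇒ δ^2 = u(47300)/u(115432).
Since u(x) = x^0.6, δ^2 = (47300/115432)^0.6 = 0.40977^0.6 = 0.58549.
So δ = 0.58549^(1/2) ≈ 0.765.

δ ≈ 0.765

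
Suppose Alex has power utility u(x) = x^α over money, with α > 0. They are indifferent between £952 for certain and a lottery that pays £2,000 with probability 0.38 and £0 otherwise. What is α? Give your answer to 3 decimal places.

The lottery's expected utility is 0.38·u(2000) + 0.62·u(0) = 0.38·2000^α (since u(0) = 0 for α > 0).
Indifference: 952^α = 0.38·2000^α, so (952/2000)^α = 0.38.
Taking logs: α·ln(952/2000) = ln(0.38), so α = -0.967584 / -0.742337 ≈ 1.303.

α ≈ 1.303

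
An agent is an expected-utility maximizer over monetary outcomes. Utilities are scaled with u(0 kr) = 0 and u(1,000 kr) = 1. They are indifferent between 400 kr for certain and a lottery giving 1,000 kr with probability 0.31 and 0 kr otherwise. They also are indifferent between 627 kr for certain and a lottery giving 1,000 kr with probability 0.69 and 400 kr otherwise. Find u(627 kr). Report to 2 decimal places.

First, u(400 kr) = 0.31·u(1,000 kr) + 0.69·u(0 kr) = 0.31.
The second indifference gives u(627 kr) = 0.69·u(1,000 kr) + 0.31·u(400 kr) = 0.69·1.00 + 0.31·0.31 = 0.7861.

0.79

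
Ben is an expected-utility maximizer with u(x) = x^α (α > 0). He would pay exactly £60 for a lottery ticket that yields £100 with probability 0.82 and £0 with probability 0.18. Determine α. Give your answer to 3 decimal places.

α ≈ 0.388

The lottery's expected utility is 0.82·u(100) + 0.18·u(0) = 0.82·100^α (since u(0) = 0 for α > 0).
Equating: 60^α = 0.82·100^α, i.e. 0.6000^α = 0.82.
Taking logs: α·ln(60/100) = ln(0.82), so α = -0.198451 / -0.510826 ≈ 0.388.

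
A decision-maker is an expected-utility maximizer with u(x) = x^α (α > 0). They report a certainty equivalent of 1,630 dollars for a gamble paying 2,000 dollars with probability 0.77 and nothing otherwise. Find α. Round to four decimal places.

α ≈ 1.2776

The lottery's expected utility is 0.77·u(2000) + 0.23·u(0) = 0.77·2000^α (since u(0) = 0 for α > 0).
Indifference: 1630^α = 0.77·2000^α, so (1630/2000)^α = 0.77.
Taking logs: α·ln(1630/2000) = ln(0.77), so α = -0.2613648 / -0.2045672 ≈ 1.2776.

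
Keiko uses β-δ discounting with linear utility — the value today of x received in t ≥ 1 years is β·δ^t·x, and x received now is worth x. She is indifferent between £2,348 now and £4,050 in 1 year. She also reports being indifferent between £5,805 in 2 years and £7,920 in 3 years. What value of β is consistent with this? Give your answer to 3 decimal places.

From the later pair, β·δ^2·5805 = β·δ^3·7920; dividing through, δ = 5805/7920 = 0.73295.
The first indifference: 2348 = β·δ·4050, so β = 2348/(δ·4050) = 2348/(0.73295·4050) ≈ 0.791.

β ≈ 0.791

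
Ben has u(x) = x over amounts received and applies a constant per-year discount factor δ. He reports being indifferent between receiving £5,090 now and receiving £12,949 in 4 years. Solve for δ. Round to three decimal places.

δ ≈ 0.792

The payoff in 4 years is discounted by δ^4, so u(5090) = δ^4·u(12949) and δ^4 = u(5090)/u(12949).
With u(x) = x: δ^4 = 5090/12949 = 0.39308.
Taking the 4th root: δ = 0.39308^(1/4) ≈ 0.792.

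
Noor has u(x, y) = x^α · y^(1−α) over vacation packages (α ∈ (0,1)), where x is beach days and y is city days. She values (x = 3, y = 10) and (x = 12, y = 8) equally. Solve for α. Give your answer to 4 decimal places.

Indifference: 3^α · 10^(1−α) = 12^α · 8^(1−α).
Taking logs: α·ln 3 + (1−α)·ln 10 = α·ln 12 + (1−α)·ln 8, i.e. α·-1.3862944 = (1−α)·-0.2231436.
Thus α·(-1.6094380) = -0.2231436, so α = -0.2231436/-1.6094380 ≈ 0.1386.

α ≈ 0.1386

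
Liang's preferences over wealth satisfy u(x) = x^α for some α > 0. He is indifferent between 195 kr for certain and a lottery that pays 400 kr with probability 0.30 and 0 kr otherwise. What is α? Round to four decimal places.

EU(lottery) = 0.30·400^α + 0.70·0 = 0.30·400^α.
Indifference: 195^α = 0.30·400^α, so (195/400)^α = 0.30.
Take logs: α = ln 0.30 / ln(195/400) ≈ 1.675757.

α ≈ 1.6758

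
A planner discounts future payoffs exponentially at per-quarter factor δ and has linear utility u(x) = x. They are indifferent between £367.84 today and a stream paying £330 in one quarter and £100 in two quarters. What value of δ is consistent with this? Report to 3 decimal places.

Present value of the stream is 330·δ + 100·δ². Indifference gives 330δ + 100δ² = 367.84.
Rearranged: 100δ² + 330δ − 367.84 = 0.
The positive root is δ = [−330 + √(330² + 4·100·367.84)] / (2·100) = (−330 + 506.000)/200 ≈ 0.880.

δ ≈ 0.880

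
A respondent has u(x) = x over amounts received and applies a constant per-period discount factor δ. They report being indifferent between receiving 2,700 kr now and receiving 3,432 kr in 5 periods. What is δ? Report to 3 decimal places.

Indifference means u(2700) = δ^5 · u(3432), so δ^5 = u(2700)/u(3432).
With u(x) = x: δ^5 = 2700/3432 = 0.78671.
Taking the 5th root: δ = 0.78671^(1/5) ≈ 0.953.

δ ≈ 0.953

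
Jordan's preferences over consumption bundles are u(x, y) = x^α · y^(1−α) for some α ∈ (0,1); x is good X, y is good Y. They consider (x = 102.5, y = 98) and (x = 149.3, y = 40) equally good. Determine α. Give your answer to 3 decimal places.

The Cobb–Douglas utilities coincide, so 102.5^α·98^(1−α) = 149.3^α·40^(1−α).
Rearrange to (102.5/149.3)^α = (40/98)^(1−α) and take logs: α·-0.376095 = (1−α)·-0.896088.
So α/(1−α) = (-0.896088)/(-0.376095) = 2.382611, and α = 2.382611/3.382611 ≈ 0.704.

α ≈ 0.704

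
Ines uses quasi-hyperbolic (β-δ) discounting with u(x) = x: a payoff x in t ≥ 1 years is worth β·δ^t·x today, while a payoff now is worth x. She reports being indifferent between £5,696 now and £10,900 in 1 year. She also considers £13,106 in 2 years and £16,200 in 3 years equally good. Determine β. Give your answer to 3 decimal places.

From the later pair, β·δ^2·13106 = β·δ^3·16200; dividing through, δ = 13106/16200 = 0.80901.
The first indifference: 5696 = β·δ·10900, so β = 5696/(δ·10900) = 5696/(0.80901·10900) ≈ 0.646.

β ≈ 0.646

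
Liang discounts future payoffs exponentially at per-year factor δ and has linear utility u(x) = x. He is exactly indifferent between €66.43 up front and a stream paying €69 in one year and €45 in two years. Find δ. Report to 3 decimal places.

Present value of the stream is 69·δ + 45·δ². Indifference gives 69δ + 45δ² = 66.43.
So 45δ² + 69δ − 66.43 = 0.
The positive root is δ = [−69 + √(69² + 4·45·66.43)] / (2·45) = (−69 + 129.300)/90 ≈ 0.670.

δ ≈ 0.670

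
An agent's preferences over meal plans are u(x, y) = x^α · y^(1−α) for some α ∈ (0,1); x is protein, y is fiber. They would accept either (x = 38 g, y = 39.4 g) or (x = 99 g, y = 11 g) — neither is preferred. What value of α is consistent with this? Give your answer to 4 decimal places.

Indifference: 38^α · 39.4^(1−α) = 99^α · 11^(1−α).
Rearrange to (38/99)^α = (11/39.4)^(1−α) and take logs: α·-0.9575337 = (1−α)·-1.2758705.
So α/(1−α) = (-1.2758705)/(-0.9575337) = 1.3324549, and α = 1.3324549/2.3324549 ≈ 0.5713.

α ≈ 0.5713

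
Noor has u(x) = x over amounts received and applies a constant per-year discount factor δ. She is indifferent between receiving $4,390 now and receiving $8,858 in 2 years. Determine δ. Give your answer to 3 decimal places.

Equating discounted utilities: u(4390) = δ^2·u(8858) ⇒ δ^2 = u(4390)/u(8858).
With u(x) = x: δ^2 = 4390/8858 = 0.49560.
So δ = 0.49560^(1/2) ≈ 0.704.

δ ≈ 0.704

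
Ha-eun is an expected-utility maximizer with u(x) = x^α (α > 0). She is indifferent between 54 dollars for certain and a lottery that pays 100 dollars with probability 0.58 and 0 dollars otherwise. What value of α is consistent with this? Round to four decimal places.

EU(lottery) = 0.58·100^α + 0.42·0 = 0.58·100^α.
Equating: 54^α = 0.58·100^α, i.e. 0.5400^α = 0.58.
α = ln(0.58) / ln(54/100) = -0.5447272/-0.6161861 ≈ 0.8840.

α ≈ 0.8840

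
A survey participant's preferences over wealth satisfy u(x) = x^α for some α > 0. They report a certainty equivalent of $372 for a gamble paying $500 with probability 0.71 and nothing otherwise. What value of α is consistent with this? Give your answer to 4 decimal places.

The lottery's expected utility is 0.71·u(500) + 0.29·u(0) = 0.71·500^α (since u(0) = 0 for α > 0).
Indifference: 372^α = 0.71·500^α, so (372/500)^α = 0.71.
Take logs: α = ln 0.71 / ln(372/500) ≈ 1.158180.

α ≈ 1.1582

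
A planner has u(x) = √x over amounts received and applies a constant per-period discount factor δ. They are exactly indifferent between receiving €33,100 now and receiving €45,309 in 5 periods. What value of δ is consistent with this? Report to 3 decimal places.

δ ≈ 0.969

The payoff in 5 periods is discounted by δ^5, so u(33100) = δ^5·u(45309) and δ^5 = u(33100)/u(45309).
With u(x) = √x: δ^5 = √33100/√45309 = √(33100/45309) = 0.85472.
Hence δ = (0.85472)^(1/5) = 0.96909.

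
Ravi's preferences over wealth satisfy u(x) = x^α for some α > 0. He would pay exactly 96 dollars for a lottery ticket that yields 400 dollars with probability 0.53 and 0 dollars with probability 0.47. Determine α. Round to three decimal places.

α ≈ 0.445

The lottery's expected utility is 0.53·u(400) + 0.47·u(0) = 0.53·400^α (since u(0) = 0 for α > 0).
Setting u(96) equal to that: 96^α = 0.53·400^α ⇒ (96/400)^α = 0.53.
α = ln(0.53) / ln(96/400) = -0.634878/-1.427116 ≈ 0.445.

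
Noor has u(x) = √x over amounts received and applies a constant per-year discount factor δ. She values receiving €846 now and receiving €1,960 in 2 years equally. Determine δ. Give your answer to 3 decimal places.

The payoff in 2 years is discounted by δ^2, so u(846) = δ^2·u(1960) and δ^2 = u(846)/u(1960).
Since u(x) = √x, δ^2 = √(846/1960) = 0.65699.
Taking the square root: δ = 0.65699^(1/2) ≈ 0.811.

δ ≈ 0.811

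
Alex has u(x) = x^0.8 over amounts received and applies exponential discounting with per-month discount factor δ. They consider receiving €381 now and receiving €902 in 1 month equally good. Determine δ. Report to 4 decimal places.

δ ≈ 0.5019

Equating discounted utilities: u(381) = δ·u(902) ⇒ δ = u(381)/u(902).
Since u(x) = x^0.8, δ = (381/902)^0.8 = 0.42239^0.8 = 0.50185.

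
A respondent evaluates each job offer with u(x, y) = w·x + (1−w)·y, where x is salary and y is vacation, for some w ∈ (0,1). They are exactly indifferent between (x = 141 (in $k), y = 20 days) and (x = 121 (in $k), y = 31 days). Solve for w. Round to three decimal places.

w = 0.355

Indifference: w·141 + (1−w)·20 = w·121 + (1−w)·31.
Rearranging, 20·w − 11·(1−w) = 0.
So w/(1−w) = 11/20 = 0.5500, giving w = 11/(20+11) = 0.355.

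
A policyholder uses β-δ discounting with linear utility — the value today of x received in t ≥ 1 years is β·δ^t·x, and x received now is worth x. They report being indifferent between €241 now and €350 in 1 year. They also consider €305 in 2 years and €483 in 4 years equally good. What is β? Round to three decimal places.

The second indifference involves only future payoffs, so β cancels: β·δ^2·305 = β·δ^4·483, giving δ^2 = 305/483 = 0.63147, so δ = 0.79465.
The first indifference: 241 = β·δ·350, so β = 241/(δ·350) = 241/(0.79465·350) ≈ 0.867.

β ≈ 0.867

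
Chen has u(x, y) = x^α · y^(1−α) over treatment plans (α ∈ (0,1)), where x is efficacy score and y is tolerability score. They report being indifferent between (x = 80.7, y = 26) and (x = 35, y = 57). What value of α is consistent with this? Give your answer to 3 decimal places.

The Cobb–Douglas utilities coincide, so 80.7^α·26^(1−α) = 35^α·57^(1−α).
(80.7/35)^α = (57/26)^(1−α); take logs: α·ln(80.7/35) = (1−α)·ln(57/26), i.e. α·0.835391 = (1−α)·0.784955.
Thus α·(1.620346) = 0.784955, so α = 0.784955/1.620346 ≈ 0.484.

α ≈ 0.484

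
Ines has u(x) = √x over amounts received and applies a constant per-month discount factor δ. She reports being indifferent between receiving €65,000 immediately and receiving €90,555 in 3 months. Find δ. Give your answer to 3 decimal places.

δ ≈ 0.946

Indifference means u(65000) = δ^3 · u(90555), so δ^3 = u(65000)/u(90555).
Since u(x) = √x, δ^3 = √(65000/90555) = 0.84723.
Hence δ = (0.84723)^(1/3) = 0.94624.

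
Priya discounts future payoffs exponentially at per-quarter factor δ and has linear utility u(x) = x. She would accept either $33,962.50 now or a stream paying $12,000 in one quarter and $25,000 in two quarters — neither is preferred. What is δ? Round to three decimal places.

δ ≈ 0.950

Equating present values: 33962.50 = 12000δ + 25000δ².
That is, 25000δ² + 12000δ − 33962.50 = 0, a quadratic in δ.
The positive root is δ = [−12000 + √(12000² + 4·25000·33962.50)] / (2·25000) = (−12000 + 59500.000)/50000 ≈ 0.950.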